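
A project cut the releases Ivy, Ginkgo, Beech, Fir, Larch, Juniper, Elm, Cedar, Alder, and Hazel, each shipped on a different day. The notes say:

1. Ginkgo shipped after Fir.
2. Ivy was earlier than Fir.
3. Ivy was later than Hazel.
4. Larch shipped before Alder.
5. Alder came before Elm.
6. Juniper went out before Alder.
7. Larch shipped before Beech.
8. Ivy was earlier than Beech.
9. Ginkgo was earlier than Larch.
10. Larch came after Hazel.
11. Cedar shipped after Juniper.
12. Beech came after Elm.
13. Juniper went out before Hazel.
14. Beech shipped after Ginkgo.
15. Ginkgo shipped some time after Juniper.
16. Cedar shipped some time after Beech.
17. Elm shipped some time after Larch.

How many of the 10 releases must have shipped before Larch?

5

Directly stated before Larch: Ginkgo and Hazel.
Fir reaches Larch via Fir → Ginkgo → Larch.
Ivy reaches Larch via Ivy → Fir → Ginkgo → Larch.
Juniper reaches Larch via Juniper → Ginkgo → Larch.
No chain forces Cedar (or any of the others) ahead of Larch.
That's Fir, Ginkgo, Hazel, Ivy, and Juniper — 5 in all.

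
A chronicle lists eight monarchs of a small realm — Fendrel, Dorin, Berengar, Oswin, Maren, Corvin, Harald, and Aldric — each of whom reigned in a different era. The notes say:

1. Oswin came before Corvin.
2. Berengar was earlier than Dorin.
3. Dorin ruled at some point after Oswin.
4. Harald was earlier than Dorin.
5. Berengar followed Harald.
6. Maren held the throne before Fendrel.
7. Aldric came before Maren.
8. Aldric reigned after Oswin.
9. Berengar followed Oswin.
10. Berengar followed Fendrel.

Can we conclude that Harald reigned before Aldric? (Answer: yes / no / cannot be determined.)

cannot be determined

No chain of stated constraints runs from Harald to Aldric, and none runs from Aldric to Harald either.
So the relative order of Harald and Aldric is not fixed by the given facts.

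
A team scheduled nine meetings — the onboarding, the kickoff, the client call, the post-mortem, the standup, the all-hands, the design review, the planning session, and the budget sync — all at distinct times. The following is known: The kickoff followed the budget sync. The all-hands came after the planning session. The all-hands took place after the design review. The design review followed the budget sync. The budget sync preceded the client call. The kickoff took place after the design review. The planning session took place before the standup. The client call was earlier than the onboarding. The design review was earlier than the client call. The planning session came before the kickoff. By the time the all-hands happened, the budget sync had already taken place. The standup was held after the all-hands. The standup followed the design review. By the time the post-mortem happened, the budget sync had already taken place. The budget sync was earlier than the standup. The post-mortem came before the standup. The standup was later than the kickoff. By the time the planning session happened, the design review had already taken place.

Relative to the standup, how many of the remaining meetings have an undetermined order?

Forced before the standup: the all-hands, the budget sync, the design review, the kickoff, the planning session, and the post-mortem.
That leaves the client call and the onboarding with no forced order relative to the standup — 2.

2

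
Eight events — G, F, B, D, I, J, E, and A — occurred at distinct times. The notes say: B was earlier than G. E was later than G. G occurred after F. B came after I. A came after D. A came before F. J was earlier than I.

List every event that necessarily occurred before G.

A, B, D, F, I, J

Directly stated before G: B and F.
A reaches G via A → F → G.
D reaches G via D → A → F → G.
I reaches G via I → B → G.
Likewise J reaches G by chaining the stated constraints.
No chain forces E ahead of G.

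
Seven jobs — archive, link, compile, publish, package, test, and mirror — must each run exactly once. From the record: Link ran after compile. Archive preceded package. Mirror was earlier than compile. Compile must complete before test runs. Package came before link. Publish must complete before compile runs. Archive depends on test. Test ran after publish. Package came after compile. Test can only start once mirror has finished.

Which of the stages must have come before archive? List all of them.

compile, mirror, publish, test

Directly stated before archive: test.
Compile reaches archive via compile → test → archive.
Mirror reaches archive via mirror → test → archive.
Publish reaches archive via publish → test → archive.
No chain forces link (or any of the others) ahead of archive.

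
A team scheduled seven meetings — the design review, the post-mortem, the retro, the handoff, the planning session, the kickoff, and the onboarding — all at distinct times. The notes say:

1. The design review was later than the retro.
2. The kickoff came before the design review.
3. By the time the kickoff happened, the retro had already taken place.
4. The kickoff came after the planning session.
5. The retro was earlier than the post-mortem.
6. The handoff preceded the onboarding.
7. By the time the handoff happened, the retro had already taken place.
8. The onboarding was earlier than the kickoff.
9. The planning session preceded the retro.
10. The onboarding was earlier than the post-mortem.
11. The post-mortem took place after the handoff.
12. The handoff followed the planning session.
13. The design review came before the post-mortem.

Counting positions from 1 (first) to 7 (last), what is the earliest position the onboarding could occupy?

4

The handoff, the planning session, and the retro must all come before the onboarding — 3 forced predecessors.
Nothing else is forced ahead of the onboarding, so its earliest slot is position 3 + 1 = 4.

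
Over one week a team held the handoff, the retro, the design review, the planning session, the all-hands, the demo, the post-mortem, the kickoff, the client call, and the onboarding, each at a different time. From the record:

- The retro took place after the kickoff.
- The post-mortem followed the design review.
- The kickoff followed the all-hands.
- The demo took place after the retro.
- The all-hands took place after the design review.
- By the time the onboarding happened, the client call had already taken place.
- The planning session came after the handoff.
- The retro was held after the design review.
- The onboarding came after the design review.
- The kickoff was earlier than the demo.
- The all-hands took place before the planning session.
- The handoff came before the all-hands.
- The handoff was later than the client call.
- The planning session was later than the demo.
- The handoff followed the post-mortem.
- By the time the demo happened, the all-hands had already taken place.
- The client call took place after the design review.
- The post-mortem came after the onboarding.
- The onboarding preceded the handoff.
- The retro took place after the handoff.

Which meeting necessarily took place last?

Every other meeting has a chain of constraints placing it before the planning session, so the planning session is last.

the planning session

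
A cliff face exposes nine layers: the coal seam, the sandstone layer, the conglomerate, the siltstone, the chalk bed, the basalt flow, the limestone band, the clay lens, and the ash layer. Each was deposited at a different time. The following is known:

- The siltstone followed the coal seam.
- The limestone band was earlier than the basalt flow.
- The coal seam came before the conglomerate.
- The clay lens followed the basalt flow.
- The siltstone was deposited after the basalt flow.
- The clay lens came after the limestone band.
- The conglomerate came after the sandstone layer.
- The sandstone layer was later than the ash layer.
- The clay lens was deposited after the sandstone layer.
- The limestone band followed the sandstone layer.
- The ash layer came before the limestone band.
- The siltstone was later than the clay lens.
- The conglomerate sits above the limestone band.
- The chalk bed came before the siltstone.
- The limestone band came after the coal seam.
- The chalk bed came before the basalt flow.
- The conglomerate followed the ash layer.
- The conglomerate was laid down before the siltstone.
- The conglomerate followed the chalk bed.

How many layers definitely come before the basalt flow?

5

Directly stated before the basalt flow: the chalk bed and the limestone band.
The ash layer reaches the basalt flow via the ash layer → the limestone band → the basalt flow.
The coal seam reaches the basalt flow via the coal seam → the limestone band → the basalt flow.
The sandstone layer reaches the basalt flow via the sandstone layer → the limestone band → the basalt flow.
No chain forces the clay lens (or any of the others) ahead of the basalt flow.
That's the ash layer, the chalk bed, the coal seam, the limestone band, and the sandstone layer — 5 in all.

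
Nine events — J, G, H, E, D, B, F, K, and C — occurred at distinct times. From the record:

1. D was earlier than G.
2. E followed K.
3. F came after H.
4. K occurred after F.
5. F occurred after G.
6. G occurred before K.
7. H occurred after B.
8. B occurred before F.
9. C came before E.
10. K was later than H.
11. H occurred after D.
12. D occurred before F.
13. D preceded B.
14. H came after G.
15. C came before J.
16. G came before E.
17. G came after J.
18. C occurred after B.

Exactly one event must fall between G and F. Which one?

Tracing the constraints gives G → H → F, so H sits after G and before F.
No other event is forced both after G and before F.

H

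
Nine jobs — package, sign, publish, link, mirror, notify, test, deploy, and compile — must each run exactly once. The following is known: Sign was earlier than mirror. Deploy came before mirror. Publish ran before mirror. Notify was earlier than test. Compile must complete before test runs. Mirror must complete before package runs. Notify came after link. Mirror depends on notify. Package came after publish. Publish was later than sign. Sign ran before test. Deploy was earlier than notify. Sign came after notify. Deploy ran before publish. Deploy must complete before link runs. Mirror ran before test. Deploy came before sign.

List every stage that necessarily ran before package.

deploy, link, mirror, notify, publish, sign

Directly stated before package: mirror and publish.
Deploy reaches package via deploy → mirror → package.
Link reaches package via link → notify → mirror → package.
Notify reaches package via notify → mirror → package.
Likewise sign reaches package by chaining the stated constraints.
No chain forces compile (or any of the others) ahead of package.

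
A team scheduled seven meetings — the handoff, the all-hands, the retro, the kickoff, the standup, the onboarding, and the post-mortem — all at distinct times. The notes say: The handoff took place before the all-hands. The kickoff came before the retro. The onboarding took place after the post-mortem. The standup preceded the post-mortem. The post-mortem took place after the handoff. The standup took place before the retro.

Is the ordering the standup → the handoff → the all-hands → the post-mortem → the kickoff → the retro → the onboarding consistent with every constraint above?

Check each stated constraint against the proposed order — e.g. the post-mortem is ahead of the onboarding; the standup is ahead of the retro. Every pair is in the required order; nothing is violated.

yes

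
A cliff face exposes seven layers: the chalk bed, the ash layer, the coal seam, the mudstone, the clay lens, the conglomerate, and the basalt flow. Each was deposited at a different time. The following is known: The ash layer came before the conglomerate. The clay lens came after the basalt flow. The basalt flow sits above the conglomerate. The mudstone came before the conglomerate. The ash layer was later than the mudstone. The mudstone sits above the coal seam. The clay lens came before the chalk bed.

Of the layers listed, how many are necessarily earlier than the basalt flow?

4

Directly stated before the basalt flow: the conglomerate.
The ash layer reaches the basalt flow via the ash layer → the conglomerate → the basalt flow.
The coal seam reaches the basalt flow via the coal seam → the mudstone → the conglomerate → the basalt flow.
The mudstone reaches the basalt flow via the mudstone → the conglomerate → the basalt flow.
That's the ash layer, the coal seam, the conglomerate, and the mudstone — 4 in all.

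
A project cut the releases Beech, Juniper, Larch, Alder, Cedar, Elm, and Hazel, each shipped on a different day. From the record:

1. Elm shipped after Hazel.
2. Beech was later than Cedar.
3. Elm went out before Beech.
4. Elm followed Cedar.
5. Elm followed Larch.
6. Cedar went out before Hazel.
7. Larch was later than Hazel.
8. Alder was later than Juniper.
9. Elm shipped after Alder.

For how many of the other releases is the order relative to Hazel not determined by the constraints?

Forced before Hazel: Cedar; forced after Hazel: Beech, Elm, and Larch.
That leaves Alder and Juniper with no forced order relative to Hazel — 2.

2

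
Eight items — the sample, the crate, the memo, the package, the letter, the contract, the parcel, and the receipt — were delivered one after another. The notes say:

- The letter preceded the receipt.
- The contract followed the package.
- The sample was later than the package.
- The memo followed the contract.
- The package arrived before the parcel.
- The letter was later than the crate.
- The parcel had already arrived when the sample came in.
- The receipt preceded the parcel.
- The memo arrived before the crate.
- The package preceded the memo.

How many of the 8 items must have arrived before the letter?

Directly stated before the letter: the crate.
The contract reaches the letter via the contract → the memo → the crate → the letter.
The memo reaches the letter via the memo → the crate → the letter.
The package reaches the letter via the package → the memo → the crate → the letter.
That's the contract, the crate, the memo, and the package — 4 in all.

4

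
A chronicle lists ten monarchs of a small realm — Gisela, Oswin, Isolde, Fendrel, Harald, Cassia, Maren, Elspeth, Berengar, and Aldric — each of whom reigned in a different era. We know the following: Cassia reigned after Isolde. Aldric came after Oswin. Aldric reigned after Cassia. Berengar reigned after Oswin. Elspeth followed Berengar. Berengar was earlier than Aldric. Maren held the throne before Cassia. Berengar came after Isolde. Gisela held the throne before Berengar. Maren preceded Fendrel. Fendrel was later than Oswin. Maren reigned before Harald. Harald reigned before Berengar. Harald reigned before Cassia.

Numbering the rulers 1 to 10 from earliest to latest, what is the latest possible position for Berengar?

8

Berengar must come before Aldric and Elspeth — 2 rulers forced after them.
Everything else can be placed before Berengar in some valid order, so Berengar can sit as late as position 10 − 2 = 8.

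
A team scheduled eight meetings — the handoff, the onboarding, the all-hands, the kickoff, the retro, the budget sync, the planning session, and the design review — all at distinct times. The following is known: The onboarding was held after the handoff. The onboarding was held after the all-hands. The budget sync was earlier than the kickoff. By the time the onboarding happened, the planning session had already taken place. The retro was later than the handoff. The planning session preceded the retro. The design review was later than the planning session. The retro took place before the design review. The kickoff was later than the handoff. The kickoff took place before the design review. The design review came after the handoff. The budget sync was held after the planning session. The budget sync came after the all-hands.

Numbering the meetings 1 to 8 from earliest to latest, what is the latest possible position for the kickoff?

The kickoff must come before the design review — 1 meeting forced after it.
Everything else can be placed before the kickoff in some valid order, so the kickoff can sit as late as position 8 − 1 = 7.

7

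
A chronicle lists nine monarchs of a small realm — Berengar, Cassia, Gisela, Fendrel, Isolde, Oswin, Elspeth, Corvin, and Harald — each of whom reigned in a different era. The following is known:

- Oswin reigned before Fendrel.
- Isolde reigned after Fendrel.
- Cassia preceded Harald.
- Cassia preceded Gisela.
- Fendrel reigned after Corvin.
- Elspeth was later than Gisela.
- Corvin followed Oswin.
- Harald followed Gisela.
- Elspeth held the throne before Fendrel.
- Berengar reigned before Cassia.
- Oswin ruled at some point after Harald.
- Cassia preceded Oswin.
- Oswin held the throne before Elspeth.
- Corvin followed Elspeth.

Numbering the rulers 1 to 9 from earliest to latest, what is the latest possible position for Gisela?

3

Gisela must come before Corvin, Elspeth, Fendrel, Harald, Isolde, and Oswin — 6 rulers forced after them.
Everything else can be placed before Gisela in some valid order, so Gisela can sit as late as position 9 − 6 = 3.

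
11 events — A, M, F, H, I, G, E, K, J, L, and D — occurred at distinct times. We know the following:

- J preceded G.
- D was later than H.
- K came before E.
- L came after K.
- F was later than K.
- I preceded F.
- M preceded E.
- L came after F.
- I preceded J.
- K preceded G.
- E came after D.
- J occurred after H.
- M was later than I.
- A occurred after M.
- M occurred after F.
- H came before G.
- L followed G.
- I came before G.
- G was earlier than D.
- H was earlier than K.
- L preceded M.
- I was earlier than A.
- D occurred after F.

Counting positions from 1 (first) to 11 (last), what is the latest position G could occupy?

G must come before A, D, E, L, and M — 5 events forced after it.
Everything else can be placed before G in some valid order, so G can sit as late as position 11 − 5 = 6.

6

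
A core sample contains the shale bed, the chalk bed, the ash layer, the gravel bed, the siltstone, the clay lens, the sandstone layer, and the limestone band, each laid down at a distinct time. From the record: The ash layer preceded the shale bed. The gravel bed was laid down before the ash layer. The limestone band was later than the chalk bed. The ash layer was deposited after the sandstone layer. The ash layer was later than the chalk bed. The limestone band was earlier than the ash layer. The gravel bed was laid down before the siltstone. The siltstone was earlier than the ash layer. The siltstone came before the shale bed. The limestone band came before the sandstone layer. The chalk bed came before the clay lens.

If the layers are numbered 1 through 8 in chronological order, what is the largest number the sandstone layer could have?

6

The sandstone layer must come before the ash layer and the shale bed — 2 layers forced after it.
Everything else can be placed before the sandstone layer in some valid order, so the sandstone layer can sit as late as position 8 − 2 = 6.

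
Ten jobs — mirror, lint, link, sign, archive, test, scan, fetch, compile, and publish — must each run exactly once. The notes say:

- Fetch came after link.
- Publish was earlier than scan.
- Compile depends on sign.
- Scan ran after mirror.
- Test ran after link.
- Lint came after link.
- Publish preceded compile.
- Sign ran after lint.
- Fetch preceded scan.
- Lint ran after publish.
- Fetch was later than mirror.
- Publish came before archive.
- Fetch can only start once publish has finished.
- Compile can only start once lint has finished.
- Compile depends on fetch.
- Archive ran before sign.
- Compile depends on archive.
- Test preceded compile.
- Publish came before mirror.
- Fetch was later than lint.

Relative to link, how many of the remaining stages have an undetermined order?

Forced after link: compile, fetch, lint, scan, sign, and test.
That leaves archive, mirror, and publish with no forced order relative to link — 3.

3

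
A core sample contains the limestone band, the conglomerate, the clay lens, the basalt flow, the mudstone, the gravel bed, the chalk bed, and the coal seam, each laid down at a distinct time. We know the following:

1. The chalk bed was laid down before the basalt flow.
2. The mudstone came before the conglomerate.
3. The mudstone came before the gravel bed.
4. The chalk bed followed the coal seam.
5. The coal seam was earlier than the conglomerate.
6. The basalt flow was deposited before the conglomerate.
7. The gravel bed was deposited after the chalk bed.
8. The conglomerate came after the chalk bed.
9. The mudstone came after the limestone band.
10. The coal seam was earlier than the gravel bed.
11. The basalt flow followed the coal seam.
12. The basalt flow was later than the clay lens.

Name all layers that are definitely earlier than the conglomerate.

Directly stated before the conglomerate: the basalt flow, the chalk bed, the coal seam, and the mudstone.
The clay lens reaches the conglomerate via the clay lens → the basalt flow → the conglomerate.
The limestone band reaches the conglomerate via the limestone band → the mudstone → the conglomerate.
No chain forces the gravel bed ahead of the conglomerate.

the basalt flow, the chalk bed, the clay lens, the coal seam, the limestone band, the mudstone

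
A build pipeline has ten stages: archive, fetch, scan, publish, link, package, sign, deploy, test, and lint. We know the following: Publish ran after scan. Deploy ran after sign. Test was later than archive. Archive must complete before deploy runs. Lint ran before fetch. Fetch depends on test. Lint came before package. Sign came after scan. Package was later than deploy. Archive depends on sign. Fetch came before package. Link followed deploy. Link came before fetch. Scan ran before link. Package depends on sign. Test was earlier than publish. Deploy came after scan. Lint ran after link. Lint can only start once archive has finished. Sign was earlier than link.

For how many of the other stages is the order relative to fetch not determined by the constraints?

Forced before fetch: archive, deploy, link, lint, scan, sign, and test; forced after fetch: package.
That leaves publish with no forced order relative to fetch — 1.

1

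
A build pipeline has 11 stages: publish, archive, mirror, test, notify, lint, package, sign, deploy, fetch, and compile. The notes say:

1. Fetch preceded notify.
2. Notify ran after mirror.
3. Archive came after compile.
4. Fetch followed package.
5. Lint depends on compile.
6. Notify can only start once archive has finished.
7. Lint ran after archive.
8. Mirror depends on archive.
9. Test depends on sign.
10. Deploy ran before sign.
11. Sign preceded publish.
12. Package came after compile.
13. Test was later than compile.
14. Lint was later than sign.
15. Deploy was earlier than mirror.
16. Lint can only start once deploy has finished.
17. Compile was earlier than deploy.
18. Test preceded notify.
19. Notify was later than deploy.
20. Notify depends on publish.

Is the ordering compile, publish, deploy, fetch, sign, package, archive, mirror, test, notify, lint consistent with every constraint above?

The constraints require sign before publish, but in the proposed sequence publish appears ahead of sign. That one violation is enough.

no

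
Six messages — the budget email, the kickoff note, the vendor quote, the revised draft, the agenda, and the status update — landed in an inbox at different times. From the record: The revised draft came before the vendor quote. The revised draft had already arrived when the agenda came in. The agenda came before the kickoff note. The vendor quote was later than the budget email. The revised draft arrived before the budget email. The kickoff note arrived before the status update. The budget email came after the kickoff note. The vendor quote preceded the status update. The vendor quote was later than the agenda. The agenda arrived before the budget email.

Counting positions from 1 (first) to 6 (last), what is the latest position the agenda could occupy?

2

The agenda must come before the budget email, the kickoff note, the status update, and the vendor quote — 4 messages forced after it.
Everything else can be placed before the agenda in some valid order, so the agenda can sit as late as position 6 − 4 = 2.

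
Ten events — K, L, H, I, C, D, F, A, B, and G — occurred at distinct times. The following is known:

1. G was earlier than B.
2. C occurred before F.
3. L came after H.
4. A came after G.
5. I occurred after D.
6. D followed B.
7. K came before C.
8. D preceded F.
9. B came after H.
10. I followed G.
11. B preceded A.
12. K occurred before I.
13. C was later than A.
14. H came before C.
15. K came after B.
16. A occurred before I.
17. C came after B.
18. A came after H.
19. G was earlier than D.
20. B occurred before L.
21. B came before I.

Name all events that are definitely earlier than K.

Directly stated before K: B.
G reaches K via G → B → K.
H reaches K via H → B → K.

B, G, H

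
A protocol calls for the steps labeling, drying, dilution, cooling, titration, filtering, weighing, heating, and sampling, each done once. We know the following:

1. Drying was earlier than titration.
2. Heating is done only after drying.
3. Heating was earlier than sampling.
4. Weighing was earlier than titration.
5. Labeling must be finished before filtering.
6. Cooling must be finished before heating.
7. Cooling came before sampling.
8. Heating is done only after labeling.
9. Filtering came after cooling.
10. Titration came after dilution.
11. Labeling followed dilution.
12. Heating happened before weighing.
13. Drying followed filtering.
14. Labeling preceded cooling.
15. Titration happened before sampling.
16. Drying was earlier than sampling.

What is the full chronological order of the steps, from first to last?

dilution, labeling, cooling, filtering, drying, heating, weighing, titration, sampling

The constraints fix every adjacent pair, so only one ordering works:
dilution → labeling → cooling → filtering → drying → heating → weighing → titration → sampling.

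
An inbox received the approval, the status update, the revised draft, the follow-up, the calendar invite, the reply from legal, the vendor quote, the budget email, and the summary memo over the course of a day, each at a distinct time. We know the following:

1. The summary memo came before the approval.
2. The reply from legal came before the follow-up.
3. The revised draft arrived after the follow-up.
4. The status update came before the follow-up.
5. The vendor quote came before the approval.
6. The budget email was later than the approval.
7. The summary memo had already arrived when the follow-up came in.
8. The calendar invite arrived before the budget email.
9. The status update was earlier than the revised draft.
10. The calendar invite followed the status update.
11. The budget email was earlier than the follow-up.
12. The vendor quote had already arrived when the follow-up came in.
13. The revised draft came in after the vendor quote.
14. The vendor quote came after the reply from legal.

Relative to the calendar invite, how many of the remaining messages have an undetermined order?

4

Forced before the calendar invite: the status update; forced after the calendar invite: the budget email, the follow-up, and the revised draft.
That leaves the approval, the reply from legal, the summary memo, and the vendor quote with no forced order relative to the calendar invite — 4.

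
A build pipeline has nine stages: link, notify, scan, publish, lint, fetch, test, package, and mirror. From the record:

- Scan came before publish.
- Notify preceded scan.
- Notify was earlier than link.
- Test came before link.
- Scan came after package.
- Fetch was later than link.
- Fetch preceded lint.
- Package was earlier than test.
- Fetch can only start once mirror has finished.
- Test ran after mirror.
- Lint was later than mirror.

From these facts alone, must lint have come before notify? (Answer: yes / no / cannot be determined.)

Tracing the constraints gives notify → link → fetch → lint, so notify must come before lint.
That means lint cannot be before notify.

no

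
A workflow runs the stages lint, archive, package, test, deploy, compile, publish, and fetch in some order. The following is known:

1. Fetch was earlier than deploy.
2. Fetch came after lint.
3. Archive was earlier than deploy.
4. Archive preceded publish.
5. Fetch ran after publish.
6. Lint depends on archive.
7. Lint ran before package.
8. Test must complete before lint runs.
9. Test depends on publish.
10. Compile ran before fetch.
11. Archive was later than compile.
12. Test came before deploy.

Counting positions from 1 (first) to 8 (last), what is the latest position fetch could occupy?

7

Fetch must come before deploy — 1 stage forced after it.
Everything else can be placed before fetch in some valid order, so fetch can sit as late as position 8 − 1 = 7.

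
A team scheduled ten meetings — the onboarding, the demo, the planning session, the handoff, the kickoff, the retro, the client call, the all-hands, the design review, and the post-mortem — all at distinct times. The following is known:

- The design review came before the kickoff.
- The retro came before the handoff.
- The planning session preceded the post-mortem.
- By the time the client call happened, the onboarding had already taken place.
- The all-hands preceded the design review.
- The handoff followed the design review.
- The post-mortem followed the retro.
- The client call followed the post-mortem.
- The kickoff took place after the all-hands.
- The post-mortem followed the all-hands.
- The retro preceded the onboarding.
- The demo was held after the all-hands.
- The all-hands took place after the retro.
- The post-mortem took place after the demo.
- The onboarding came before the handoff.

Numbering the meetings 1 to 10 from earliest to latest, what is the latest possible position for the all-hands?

4

The all-hands must come before the client call, the demo, the design review, the handoff, the kickoff, and the post-mortem — 6 meetings forced after it.
Everything else can be placed before the all-hands in some valid order, so the all-hands can sit as late as position 10 − 6 = 4.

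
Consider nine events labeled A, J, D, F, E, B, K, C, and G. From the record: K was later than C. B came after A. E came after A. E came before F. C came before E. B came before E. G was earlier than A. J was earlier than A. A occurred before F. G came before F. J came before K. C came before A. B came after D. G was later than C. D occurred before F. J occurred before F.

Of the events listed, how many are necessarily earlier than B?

Directly stated before B: A and D.
C reaches B via C → A → B.
G reaches B via G → A → B.
J reaches B via J → A → B.
No chain forces F (or any of the others) ahead of B.
That's A, C, D, G, and J — 5 in all.

5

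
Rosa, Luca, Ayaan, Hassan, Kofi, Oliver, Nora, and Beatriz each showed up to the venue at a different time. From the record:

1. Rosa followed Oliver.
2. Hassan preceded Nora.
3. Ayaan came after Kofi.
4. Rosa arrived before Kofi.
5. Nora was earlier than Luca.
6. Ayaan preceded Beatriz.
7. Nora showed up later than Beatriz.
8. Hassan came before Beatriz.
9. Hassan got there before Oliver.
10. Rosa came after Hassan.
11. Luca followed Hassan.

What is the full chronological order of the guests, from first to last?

The constraints fix every adjacent pair, so only one ordering works:
Hassan → Oliver → Rosa → Kofi → Ayaan → Beatriz → Nora → Luca.

Hassan, Oliver, Rosa, Kofi, Ayaan, Beatriz, Nora, Luca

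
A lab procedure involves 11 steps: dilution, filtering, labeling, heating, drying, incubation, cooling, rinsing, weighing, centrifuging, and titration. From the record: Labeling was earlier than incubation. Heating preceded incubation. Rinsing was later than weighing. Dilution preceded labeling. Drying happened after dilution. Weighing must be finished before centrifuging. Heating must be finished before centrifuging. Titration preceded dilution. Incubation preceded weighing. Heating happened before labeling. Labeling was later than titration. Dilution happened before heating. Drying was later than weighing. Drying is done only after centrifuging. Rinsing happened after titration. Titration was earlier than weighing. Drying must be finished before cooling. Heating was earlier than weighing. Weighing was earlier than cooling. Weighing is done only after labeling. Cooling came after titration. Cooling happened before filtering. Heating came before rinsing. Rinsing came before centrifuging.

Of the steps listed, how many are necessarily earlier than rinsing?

Directly stated before rinsing: heating, titration, and weighing.
Dilution reaches rinsing via dilution → heating → rinsing.
Incubation reaches rinsing via incubation → weighing → rinsing.
Labeling reaches rinsing via labeling → weighing → rinsing.
No chain forces centrifuging (or any of the others) ahead of rinsing.
That's dilution, heating, incubation, labeling, titration, and weighing — 6 in all.

6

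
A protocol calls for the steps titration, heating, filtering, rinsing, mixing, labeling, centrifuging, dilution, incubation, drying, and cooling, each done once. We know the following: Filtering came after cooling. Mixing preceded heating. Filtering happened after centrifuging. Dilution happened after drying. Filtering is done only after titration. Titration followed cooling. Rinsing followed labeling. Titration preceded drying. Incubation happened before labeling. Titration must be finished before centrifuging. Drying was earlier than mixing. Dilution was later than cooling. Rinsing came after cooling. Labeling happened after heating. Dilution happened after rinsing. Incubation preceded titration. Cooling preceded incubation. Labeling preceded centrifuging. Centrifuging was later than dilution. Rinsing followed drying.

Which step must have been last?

Every other step has a chain of constraints placing it before filtering, so filtering is last.

filtering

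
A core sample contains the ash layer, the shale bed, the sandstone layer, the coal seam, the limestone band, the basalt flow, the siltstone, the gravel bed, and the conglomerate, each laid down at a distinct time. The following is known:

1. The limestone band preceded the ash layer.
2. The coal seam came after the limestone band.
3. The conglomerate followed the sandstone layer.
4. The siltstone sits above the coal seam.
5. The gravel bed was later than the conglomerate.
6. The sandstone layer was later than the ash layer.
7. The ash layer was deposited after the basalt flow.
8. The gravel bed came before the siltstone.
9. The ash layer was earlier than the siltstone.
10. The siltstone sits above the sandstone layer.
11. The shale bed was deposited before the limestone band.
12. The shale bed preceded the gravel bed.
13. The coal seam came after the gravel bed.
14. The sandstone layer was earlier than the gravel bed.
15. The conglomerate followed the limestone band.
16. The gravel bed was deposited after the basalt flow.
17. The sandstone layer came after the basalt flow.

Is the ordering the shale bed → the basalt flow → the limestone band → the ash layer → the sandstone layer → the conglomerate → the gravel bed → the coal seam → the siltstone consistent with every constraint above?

Check each stated constraint against the proposed order — e.g. the basalt flow is ahead of the gravel bed; the shale bed is ahead of the gravel bed. Every pair is in the required order; nothing is violated.

yes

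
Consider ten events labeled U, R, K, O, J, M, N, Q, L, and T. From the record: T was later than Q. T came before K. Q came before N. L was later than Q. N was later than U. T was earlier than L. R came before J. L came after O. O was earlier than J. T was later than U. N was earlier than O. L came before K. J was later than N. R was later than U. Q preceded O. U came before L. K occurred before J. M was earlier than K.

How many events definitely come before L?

5

Directly stated before L: O, Q, T, and U.
N reaches L via N → O → L.
No chain forces J (or any of the others) ahead of L.
That's N, O, Q, T, and U — 5 in all.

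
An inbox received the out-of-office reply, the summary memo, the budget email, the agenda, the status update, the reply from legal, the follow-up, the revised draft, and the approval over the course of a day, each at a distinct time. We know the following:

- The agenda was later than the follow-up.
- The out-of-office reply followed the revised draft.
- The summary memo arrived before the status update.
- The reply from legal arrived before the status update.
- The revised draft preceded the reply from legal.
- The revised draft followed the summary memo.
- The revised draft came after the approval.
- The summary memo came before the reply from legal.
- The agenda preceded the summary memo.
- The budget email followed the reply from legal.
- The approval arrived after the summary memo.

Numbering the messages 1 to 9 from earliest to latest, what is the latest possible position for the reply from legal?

7

The reply from legal must come before the budget email and the status update — 2 messages forced after it.
Everything else can be placed before the reply from legal in some valid order, so the reply from legal can sit as late as position 9 − 2 = 7.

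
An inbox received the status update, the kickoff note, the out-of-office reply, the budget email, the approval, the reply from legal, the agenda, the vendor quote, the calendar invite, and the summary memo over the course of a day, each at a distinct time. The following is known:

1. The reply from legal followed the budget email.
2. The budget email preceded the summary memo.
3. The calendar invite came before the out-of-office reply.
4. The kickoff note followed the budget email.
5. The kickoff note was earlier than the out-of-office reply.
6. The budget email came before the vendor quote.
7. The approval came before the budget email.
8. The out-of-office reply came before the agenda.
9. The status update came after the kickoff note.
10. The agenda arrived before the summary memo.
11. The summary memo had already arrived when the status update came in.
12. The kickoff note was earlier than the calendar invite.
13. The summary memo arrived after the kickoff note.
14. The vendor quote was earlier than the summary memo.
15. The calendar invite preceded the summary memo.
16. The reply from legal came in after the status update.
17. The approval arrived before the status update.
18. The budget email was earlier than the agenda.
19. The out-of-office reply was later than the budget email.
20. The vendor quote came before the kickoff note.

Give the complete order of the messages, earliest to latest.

the approval, the budget email, the vendor quote, the kickoff note, the calendar invite, the out-of-office reply, the agenda, the summary memo, the status update, the reply from legal

The constraints fix every adjacent pair, so only one ordering works:
the approval → the budget email → the vendor quote → the kickoff note → the calendar invite → the out-of-office reply → the agenda → the summary memo → the status update → the reply from legal.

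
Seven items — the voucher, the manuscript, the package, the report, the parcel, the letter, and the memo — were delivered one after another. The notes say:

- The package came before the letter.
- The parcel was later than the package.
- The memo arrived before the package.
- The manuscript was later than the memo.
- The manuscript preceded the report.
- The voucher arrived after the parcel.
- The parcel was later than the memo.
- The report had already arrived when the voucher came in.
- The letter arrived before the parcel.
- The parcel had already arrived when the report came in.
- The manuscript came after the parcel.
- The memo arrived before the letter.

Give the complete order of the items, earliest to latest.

the memo, the package, the letter, the parcel, the manuscript, the report, the voucher

The constraints fix every adjacent pair, so only one ordering works:
the memo → the package → the letter → the parcel → the manuscript → the report → the voucher.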